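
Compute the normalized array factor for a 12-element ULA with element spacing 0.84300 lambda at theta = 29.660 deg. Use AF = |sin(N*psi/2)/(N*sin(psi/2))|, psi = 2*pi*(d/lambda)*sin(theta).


psi = 2*pi*0.84300*sin(29.660 deg) = 2.621096 rad
AF = |sin(12*2.621096/2) / (12*sin(2.621096/2))| = 1.605e-03

1.605e-03


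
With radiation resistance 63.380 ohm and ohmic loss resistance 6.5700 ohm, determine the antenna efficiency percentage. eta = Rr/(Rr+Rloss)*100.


eta = 63.380 / (63.380 + 6.5700) * 100 = 90.61%

90.61%


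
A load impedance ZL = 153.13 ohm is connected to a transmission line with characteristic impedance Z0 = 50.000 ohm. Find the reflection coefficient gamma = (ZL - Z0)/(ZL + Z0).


gamma = (153.13 - 50.000) / (153.13 + 50.000) = 0.5077

0.5077


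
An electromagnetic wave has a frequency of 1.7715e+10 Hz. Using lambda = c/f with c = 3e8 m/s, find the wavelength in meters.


lambda = c / f = 3.0000e+08 / 1.7715e+10 = 0.01693 m

0.01693 m


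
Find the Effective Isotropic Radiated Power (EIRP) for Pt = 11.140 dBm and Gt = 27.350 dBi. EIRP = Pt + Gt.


EIRP = Pt + Gt = 11.140 + 27.350 = 38.49 dBm

38.49 dBm


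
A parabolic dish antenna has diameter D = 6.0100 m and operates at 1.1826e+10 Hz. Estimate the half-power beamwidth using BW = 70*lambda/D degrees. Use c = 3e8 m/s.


lambda = c / f = 3.0000e+08 / 1.1826e+10 = 0.02536783 m
BW = 70 * 0.02536783 / 6.0100 = 0.2955 deg

0.2955 deg


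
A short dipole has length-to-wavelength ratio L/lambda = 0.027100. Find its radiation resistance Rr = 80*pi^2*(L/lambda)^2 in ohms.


Rr = 80 * pi^2 * (0.027100)^2 = 80 * 9.869604 * 7.344100e-04 = 0.5799 ohm

0.5799 ohm


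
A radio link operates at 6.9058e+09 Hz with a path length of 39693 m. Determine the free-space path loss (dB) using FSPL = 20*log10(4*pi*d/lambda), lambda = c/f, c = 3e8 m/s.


lambda = c / f = 3.0000e+08 / 6.9058e+09 = 0.04344174 m
FSPL = 20 * log10(4*pi*39693/0.04344174) = 141.2 dB

141.2 dB


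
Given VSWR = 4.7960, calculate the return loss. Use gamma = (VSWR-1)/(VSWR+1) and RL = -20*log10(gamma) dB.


gamma = (4.7960 - 1) / (4.7960 + 1) = 0.6549344
RL = -20 * log10(0.6549344) = 3.676 dB

3.676 dB


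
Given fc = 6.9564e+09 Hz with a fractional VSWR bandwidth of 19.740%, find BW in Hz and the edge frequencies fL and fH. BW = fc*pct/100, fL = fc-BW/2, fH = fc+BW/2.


BW = 6.9564e+09 * 19.740/100 = 1.373193e+09 Hz
fL = 6.9564e+09 - 1.373193e+09/2 = 6.270e+09 Hz
fH = 6.9564e+09 + 1.373193e+09/2 = 7.643e+09 Hz

BW=1.373e+09 Hz, fL=6.270e+09 Hz, fH=7.643e+09 Hz


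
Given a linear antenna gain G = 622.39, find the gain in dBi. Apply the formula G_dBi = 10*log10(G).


G_dBi = 10 * log10(622.39) = 27.94 dBi

27.94 dBi


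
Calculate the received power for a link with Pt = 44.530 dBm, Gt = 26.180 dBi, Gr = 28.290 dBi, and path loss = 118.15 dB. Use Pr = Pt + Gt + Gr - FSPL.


Pr = 44.530 + 26.180 + 28.290 - 118.15 = -19.15 dBm

-19.15 dBm


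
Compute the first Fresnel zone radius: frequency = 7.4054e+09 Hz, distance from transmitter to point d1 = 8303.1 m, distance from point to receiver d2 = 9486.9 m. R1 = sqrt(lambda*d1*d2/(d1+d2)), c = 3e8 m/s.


lambda = c / f = 3.0000e+08 / 7.4054e+09 = 0.04051098 m
R1 = sqrt(0.04051098 * 8303.1 * 9486.9 / (8303.1 + 9486.9)) = 13.39 m

13.39 m


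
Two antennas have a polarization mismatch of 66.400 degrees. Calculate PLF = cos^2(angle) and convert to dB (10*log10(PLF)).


PLF_linear = cos^2(66.400 deg) = 0.1602793
PLF_dB = 10 * log10(0.1602793) = -7.951 dB

-7.951 dB


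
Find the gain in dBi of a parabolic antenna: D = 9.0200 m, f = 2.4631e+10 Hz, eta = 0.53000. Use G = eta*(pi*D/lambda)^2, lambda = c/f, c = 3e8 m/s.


lambda = c / f = 3.0000e+08 / 2.4631e+10 = 0.01217977 m
G_linear = 0.53000 * (pi * 9.0200 / 0.01217977)^2 = 2.868868e+06
G_dBi = 10 * log10(2.868868e+06) = 64.58 dBi

64.58 dBi


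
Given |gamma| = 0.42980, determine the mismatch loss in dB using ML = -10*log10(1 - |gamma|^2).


ML = -10 * log10(1 - 0.42980^2) = -10 * log10(0.81527196) = 0.8870 dB

0.8870 dB


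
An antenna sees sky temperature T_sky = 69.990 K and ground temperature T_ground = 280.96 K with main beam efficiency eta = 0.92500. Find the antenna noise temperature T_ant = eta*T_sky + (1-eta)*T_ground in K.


T_ant = 0.92500 * 69.990 + (1 - 0.92500) * 280.96 = 85.81 K

85.81 K


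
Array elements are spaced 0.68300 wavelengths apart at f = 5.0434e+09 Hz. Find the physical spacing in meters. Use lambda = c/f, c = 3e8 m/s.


lambda = c / f = 3.0000e+08 / 5.0434e+09 = 0.05948368 m
d = 0.68300 * 0.05948368 = 0.04063 m

0.04063 m


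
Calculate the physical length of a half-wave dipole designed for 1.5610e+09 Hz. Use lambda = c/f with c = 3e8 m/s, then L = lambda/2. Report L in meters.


lambda = c / f = 3.0000e+08 / 1.5610e+09 = 0.1921845 m
L = lambda / 2 = 0.1921845 / 2 = 0.09609 m

0.09609 m


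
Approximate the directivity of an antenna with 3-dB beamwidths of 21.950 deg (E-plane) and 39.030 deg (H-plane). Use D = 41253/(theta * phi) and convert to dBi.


D_linear = 41253 / (21.950 * 39.030) = 48.15290
D_dBi = 10 * log10(48.15290) = 16.83 dBi

16.83 dBi


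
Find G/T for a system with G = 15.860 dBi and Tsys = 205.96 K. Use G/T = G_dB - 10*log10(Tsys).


G/T = 15.860 - 10*log10(205.96) = 15.860 - 23.13783 = -7.278 dB/K

-7.278 dB/K


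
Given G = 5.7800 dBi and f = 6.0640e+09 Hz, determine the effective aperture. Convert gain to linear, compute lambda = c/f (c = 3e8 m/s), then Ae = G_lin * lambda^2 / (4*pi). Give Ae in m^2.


lambda = c / f = 3.0000e+08 / 6.0640e+09 = 0.04947230 m
G_linear = 10^(5.7800/10) = 3.784426
Ae = G_linear * lambda^2 / (4*pi) = 3.784426 * 0.04947230^2 / (4*pi) = 7.371e-04 m^2

7.371e-04 m^2


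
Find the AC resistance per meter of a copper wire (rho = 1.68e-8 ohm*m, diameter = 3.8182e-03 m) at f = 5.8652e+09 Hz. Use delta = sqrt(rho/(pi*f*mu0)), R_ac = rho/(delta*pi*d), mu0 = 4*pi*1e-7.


delta = sqrt(1.68e-8 / (pi * 5.8652e+09 * 4*pi*1e-7)) = 8.517916e-07 m
R_ac = 1.68e-8 / (8.517916e-07 * pi * 3.8182e-03) = 1.644 ohm/m

1.644 ohm/m


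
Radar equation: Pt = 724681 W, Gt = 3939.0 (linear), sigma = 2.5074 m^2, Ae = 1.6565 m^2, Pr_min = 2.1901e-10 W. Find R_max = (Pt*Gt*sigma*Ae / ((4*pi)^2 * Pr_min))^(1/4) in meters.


R^4 = 724681*3939.0*2.5074*1.6565 / ((4*pi)^2 * 2.1901e-10) = 3.428185e+17
R_max = 3.428185e+17^0.25 = 24197 m

24197 m


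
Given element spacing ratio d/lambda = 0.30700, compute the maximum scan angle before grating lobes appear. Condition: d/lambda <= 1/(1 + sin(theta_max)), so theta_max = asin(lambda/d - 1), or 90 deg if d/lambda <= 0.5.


lambda/d - 1 = 1/0.30700 - 1 = 2.257329 >= 1
d/lambda <= 0.5, so the array can scan to endfire without grating lobes: theta_max = 90 deg

90 deg


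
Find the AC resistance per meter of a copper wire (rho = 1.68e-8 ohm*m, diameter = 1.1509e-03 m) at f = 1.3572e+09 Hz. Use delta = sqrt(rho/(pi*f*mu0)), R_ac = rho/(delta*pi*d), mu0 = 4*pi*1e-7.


delta = sqrt(1.68e-8 / (pi * 1.3572e+09 * 4*pi*1e-7)) = 1.770732e-06 m
R_ac = 1.68e-8 / (1.770732e-06 * pi * 1.1509e-03) = 2.624 ohm/m

2.624 ohm/m


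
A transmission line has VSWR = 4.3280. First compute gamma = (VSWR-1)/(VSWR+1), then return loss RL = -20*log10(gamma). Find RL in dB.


gamma = (4.3280 - 1) / (4.3280 + 1) = 0.6246246
RL = -20 * log10(0.6246246) = 4.088 dB

4.088 dB


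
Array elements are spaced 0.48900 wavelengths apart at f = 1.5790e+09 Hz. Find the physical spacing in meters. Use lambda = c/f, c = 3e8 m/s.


lambda = c / f = 3.0000e+08 / 1.5790e+09 = 0.1899937 m
d = 0.48900 * 0.1899937 = 0.09291 m

0.09291 m


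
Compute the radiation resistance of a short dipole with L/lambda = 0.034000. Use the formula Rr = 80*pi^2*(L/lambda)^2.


Rr = 80 * pi^2 * (0.034000)^2 = 80 * 9.869604 * 1.156000e-03 = 0.9127 ohm

0.9127 ohm


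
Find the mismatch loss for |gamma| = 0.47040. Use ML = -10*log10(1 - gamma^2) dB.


ML = -10 * log10(1 - 0.47040^2) = -10 * log10(0.77872384) = 1.086 dB

1.086 dB


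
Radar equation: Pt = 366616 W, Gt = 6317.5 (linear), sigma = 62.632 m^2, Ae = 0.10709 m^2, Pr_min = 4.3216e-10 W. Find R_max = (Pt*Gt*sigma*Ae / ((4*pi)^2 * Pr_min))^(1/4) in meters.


R^4 = 366616*6317.5*62.632*0.10709 / ((4*pi)^2 * 4.3216e-10) = 2.276342e+17
R_max = 2.276342e+17^0.25 = 21843 m

21843 m


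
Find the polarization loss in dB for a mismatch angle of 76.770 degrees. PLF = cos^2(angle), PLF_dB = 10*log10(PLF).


PLF_linear = cos^2(76.770 deg) = 0.05237718
PLF_dB = 10 * log10(0.05237718) = -12.81 dB

-12.81 dB


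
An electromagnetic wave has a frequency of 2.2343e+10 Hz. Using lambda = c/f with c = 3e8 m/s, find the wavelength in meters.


lambda = c / f = 3.0000e+08 / 2.2343e+10 = 0.01343 m

0.01343 m


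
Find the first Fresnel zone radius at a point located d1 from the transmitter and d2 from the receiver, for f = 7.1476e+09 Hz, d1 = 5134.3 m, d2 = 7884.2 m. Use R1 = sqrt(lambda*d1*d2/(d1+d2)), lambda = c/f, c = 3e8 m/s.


lambda = c / f = 3.0000e+08 / 7.1476e+09 = 0.04197213 m
R1 = sqrt(0.04197213 * 5134.3 * 7884.2 / (5134.3 + 7884.2)) = 11.42 m

11.42 m


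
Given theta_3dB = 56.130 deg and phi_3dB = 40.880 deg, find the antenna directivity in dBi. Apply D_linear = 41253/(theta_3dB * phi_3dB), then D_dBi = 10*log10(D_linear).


D_linear = 41253 / (56.130 * 40.880) = 17.97834
D_dBi = 10 * log10(17.97834) = 12.55 dBi

12.55 dBi


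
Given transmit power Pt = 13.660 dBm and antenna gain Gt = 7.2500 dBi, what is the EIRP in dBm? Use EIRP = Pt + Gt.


EIRP = Pt + Gt = 13.660 + 7.2500 = 20.91 dBm

20.91 dBm


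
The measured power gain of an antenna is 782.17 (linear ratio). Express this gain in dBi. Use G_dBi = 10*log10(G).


G_dBi = 10 * log10(782.17) = 28.93 dBi

28.93 dBi


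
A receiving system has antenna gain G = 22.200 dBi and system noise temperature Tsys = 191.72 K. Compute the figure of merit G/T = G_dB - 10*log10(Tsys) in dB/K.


G/T = 22.200 - 10*log10(191.72) = 22.200 - 22.82667 = -0.6267 dB/K

-0.6267 dB/K


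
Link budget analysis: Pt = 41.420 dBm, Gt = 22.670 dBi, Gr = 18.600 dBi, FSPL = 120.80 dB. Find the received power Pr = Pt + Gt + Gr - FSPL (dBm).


Pr = 41.420 + 22.670 + 18.600 - 120.80 = -38.11 dBm

-38.11 dBm


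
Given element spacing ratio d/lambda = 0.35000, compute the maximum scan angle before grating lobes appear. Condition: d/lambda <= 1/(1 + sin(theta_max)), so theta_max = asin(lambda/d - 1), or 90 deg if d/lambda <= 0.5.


lambda/d - 1 = 1/0.35000 - 1 = 1.857143 >= 1
d/lambda <= 0.5, so the array can scan to endfire without grating lobes: theta_max = 90 deg

90 deg


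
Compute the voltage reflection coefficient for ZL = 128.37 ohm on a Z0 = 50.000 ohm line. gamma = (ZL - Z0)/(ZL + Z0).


gamma = (128.37 - 50.000) / (128.37 + 50.000) = 0.4394

0.4394


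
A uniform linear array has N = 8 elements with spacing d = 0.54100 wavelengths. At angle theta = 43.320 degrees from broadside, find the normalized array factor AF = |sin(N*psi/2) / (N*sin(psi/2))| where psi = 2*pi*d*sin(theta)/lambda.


psi = 2*pi*0.54100*sin(43.320 deg) = 2.332099 rad
AF = |sin(8*2.332099/2) / (8*sin(2.332099/2))| = 0.01309

0.01309


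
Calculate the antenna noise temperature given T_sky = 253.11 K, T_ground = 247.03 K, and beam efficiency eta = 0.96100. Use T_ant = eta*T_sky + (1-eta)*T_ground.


T_ant = 0.96100 * 253.11 + (1 - 0.96100) * 247.03 = 252.9 K

252.9 K


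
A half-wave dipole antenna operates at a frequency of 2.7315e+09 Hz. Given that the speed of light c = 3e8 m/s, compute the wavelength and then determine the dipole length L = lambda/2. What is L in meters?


lambda = c / f = 3.0000e+08 / 2.7315e+09 = 0.1098298 m
L = lambda / 2 = 0.1098298 / 2 = 0.05491 m

0.05491 m


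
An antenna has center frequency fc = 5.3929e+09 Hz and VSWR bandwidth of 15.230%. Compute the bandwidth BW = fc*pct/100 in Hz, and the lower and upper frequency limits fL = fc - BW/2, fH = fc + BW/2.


BW = 5.3929e+09 * 15.230/100 = 8.213387e+08 Hz
fL = 5.3929e+09 - 8.213387e+08/2 = 4.982e+09 Hz
fH = 5.3929e+09 + 8.213387e+08/2 = 5.804e+09 Hz

BW=8.213e+08 Hz, fL=4.982e+09 Hz, fH=5.804e+09 Hz


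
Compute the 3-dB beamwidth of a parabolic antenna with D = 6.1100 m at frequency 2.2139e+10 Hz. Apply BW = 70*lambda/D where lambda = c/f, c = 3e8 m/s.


lambda = c / f = 3.0000e+08 / 2.2139e+10 = 0.01355075 m
BW = 70 * 0.01355075 / 6.1100 = 0.1552 deg

0.1552 deg


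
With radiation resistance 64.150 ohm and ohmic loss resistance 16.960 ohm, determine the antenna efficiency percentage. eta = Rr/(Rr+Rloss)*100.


eta = 64.150 / (64.150 + 16.960) * 100 = 79.09%

79.09%


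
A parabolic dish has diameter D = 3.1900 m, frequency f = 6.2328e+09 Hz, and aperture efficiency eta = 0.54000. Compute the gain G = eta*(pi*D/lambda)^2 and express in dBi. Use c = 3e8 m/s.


lambda = c / f = 3.0000e+08 / 6.2328e+09 = 0.04813246 m
G_linear = 0.54000 * (pi * 3.1900 / 0.04813246)^2 = 23409.86
G_dBi = 10 * log10(23409.86) = 43.69 dBi

43.69 dBi


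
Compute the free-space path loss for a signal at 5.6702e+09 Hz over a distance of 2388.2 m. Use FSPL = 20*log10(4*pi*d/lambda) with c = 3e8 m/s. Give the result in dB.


lambda = c / f = 3.0000e+08 / 5.6702e+09 = 0.05290819 m
FSPL = 20 * log10(4*pi*2388.2/0.05290819) = 115.1 dB

115.1 dB


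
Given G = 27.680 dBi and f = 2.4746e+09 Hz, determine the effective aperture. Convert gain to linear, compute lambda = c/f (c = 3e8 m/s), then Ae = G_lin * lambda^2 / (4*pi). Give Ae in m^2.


lambda = c / f = 3.0000e+08 / 2.4746e+09 = 0.1212317 m
G_linear = 10^(27.680/10) = 586.1382
Ae = G_linear * lambda^2 / (4*pi) = 586.1382 * 0.1212317^2 / (4*pi) = 0.6855 m^2

0.6855 m^2


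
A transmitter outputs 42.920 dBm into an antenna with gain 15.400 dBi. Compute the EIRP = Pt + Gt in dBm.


EIRP = Pt + Gt = 42.920 + 15.400 = 58.32 dBm

58.32 dBm


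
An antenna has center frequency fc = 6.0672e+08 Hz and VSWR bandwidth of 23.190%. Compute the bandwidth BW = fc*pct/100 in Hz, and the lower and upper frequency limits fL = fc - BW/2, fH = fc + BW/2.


BW = 6.0672e+08 * 23.190/100 = 1.406984e+08 Hz
fL = 6.0672e+08 - 1.406984e+08/2 = 5.364e+08 Hz
fH = 6.0672e+08 + 1.406984e+08/2 = 6.771e+08 Hz

BW=1.407e+08 Hz, fL=5.364e+08 Hz, fH=6.771e+08 Hz


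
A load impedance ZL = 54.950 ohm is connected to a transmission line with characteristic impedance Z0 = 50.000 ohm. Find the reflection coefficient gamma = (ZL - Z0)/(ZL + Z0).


gamma = (54.950 - 50.000) / (54.950 + 50.000) = 0.04717

0.04717


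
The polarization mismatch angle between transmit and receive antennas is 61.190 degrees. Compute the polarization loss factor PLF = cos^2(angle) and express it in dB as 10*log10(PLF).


PLF_linear = cos^2(61.190 deg) = 0.2322340
PLF_dB = 10 * log10(0.2322340) = -6.341 dB

-6.341 dB


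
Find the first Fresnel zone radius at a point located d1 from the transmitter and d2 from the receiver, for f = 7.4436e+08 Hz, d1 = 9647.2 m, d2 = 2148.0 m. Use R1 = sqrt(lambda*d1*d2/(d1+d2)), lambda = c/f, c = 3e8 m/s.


lambda = c / f = 3.0000e+08 / 7.4436e+08 = 0.4030308 m
R1 = sqrt(0.4030308 * 9647.2 * 2148.0 / (9647.2 + 2148.0)) = 26.61 m

26.61 m


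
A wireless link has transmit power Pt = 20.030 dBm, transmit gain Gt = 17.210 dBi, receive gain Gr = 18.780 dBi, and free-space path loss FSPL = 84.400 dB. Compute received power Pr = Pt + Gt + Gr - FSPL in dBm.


Pr = 20.030 + 17.210 + 18.780 - 84.400 = -28.38 dBm

-28.38 dBm


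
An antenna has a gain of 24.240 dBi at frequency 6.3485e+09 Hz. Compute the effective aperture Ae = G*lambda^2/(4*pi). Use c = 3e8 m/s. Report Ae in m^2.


lambda = c / f = 3.0000e+08 / 6.3485e+09 = 0.04725526 m
G_linear = 10^(24.240/10) = 265.4606
Ae = G_linear * lambda^2 / (4*pi) = 265.4606 * 0.04725526^2 / (4*pi) = 0.04717 m^2

0.04717 m^2


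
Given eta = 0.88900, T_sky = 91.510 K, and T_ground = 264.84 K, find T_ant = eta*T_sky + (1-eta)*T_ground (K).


T_ant = 0.88900 * 91.510 + (1 - 0.88900) * 264.84 = 110.7 K

110.7 K


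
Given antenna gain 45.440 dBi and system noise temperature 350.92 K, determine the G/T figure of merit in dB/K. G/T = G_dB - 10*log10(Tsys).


G/T = 45.440 - 10*log10(350.92) = 45.440 - 25.45208 = 19.99 dB/K

19.99 dB/K


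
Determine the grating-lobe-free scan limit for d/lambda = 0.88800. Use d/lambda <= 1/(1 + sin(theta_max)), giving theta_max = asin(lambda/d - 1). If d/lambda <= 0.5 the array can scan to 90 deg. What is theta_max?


lambda/d - 1 = 1/0.88800 - 1 = 0.1261261
theta_max = asin(0.1261261) = 7.246 deg

7.246 deg


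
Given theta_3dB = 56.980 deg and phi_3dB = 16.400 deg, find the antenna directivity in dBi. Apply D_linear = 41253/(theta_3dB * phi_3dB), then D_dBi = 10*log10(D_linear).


D_linear = 41253 / (56.980 * 16.400) = 44.14578
D_dBi = 10 * log10(44.14578) = 16.45 dBi

16.45 dBi


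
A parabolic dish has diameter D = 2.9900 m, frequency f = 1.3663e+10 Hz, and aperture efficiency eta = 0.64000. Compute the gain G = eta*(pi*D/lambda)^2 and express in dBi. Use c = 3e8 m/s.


lambda = c / f = 3.0000e+08 / 1.3663e+10 = 0.02195711 m
G_linear = 0.64000 * (pi * 2.9900 / 0.02195711)^2 = 117131.0
G_dBi = 10 * log10(117131.0) = 50.69 dBi

50.69 dBi


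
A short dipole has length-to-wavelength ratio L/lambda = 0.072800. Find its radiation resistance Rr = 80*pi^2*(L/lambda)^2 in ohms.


Rr = 80 * pi^2 * (0.072800)^2 = 80 * 9.869604 * 5.299840e-03 = 4.185 ohm

4.185 ohm


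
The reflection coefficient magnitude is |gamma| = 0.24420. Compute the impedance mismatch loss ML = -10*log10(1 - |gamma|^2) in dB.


ML = -10 * log10(1 - 0.24420^2) = -10 * log10(0.94036636) = 0.2670 dB

0.2670 dB


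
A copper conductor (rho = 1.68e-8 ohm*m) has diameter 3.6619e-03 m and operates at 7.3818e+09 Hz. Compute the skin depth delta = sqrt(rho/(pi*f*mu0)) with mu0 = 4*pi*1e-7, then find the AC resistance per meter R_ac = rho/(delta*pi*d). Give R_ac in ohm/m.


delta = sqrt(1.68e-8 / (pi * 7.3818e+09 * 4*pi*1e-7)) = 7.592654e-07 m
R_ac = 1.68e-8 / (7.592654e-07 * pi * 3.6619e-03) = 1.923 ohm/m

1.923 ohm/m


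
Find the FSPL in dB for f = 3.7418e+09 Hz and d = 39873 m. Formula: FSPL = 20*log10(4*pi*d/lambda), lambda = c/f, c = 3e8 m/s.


lambda = c / f = 3.0000e+08 / 3.7418e+09 = 0.08017532 m
FSPL = 20 * log10(4*pi*39873/0.08017532) = 135.9 dB

135.9 dB


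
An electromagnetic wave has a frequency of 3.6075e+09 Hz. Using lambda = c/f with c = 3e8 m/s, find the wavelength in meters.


lambda = c / f = 3.0000e+08 / 3.6075e+09 = 0.08316 m

0.08316 m


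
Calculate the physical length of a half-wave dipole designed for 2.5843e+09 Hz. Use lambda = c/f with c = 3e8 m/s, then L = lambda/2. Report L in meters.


lambda = c / f = 3.0000e+08 / 2.5843e+09 = 0.1160856 m
L = lambda / 2 = 0.1160856 / 2 = 0.05804 m

0.05804 m


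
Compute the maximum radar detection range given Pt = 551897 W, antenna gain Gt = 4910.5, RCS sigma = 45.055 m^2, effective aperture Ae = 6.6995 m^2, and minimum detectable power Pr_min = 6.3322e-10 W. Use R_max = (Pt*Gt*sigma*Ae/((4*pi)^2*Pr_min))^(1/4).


R^4 = 551897*4910.5*45.055*6.6995 / ((4*pi)^2 * 6.3322e-10) = 8.180781e+18
R_max = 8.180781e+18^0.25 = 53481 m

53481 m


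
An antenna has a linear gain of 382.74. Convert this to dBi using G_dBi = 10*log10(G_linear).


G_dBi = 10 * log10(382.74) = 25.83 dBi

25.83 dBi


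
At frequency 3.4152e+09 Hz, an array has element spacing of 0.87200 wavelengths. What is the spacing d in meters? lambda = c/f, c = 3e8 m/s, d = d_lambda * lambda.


lambda = c / f = 3.0000e+08 / 3.4152e+09 = 0.08784259 m
d = 0.87200 * 0.08784259 = 0.07660 m

0.07660 m


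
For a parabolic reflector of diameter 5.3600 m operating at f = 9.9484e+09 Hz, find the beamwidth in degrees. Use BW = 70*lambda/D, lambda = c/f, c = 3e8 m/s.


lambda = c / f = 3.0000e+08 / 9.9484e+09 = 0.03015560 m
BW = 70 * 0.03015560 / 5.3600 = 0.3938 deg

0.3938 deg


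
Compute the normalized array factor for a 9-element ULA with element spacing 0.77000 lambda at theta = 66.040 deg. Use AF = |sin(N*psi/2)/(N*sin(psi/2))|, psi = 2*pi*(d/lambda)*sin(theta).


psi = 2*pi*0.77000*sin(66.040 deg) = 4.421154 rad
AF = |sin(9*4.421154/2) / (9*sin(4.421154/2))| = 0.1198

0.1198


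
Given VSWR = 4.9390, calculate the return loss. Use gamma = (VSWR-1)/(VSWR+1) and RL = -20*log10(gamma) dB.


gamma = (4.9390 - 1) / (4.9390 + 1) = 0.6632430
RL = -20 * log10(0.6632430) = 3.567 dB

3.567 dB


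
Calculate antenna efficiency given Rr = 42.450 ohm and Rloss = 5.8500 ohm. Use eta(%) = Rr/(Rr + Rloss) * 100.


eta = 42.450 / (42.450 + 5.8500) * 100 = 87.89%

87.89%


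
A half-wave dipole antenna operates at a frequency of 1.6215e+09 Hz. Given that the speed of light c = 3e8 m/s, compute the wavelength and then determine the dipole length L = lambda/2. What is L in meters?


lambda = c / f = 3.0000e+08 / 1.6215e+09 = 0.1850139 m
L = lambda / 2 = 0.1850139 / 2 = 0.09251 m

0.09251 m


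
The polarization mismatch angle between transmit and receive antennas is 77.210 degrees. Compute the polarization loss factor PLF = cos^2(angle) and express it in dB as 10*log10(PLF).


PLF_linear = cos^2(77.210 deg) = 0.04900835
PLF_dB = 10 * log10(0.04900835) = -13.10 dB

-13.10 dB


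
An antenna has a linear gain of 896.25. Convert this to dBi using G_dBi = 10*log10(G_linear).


G_dBi = 10 * log10(896.25) = 29.52 dBi

29.52 dBi


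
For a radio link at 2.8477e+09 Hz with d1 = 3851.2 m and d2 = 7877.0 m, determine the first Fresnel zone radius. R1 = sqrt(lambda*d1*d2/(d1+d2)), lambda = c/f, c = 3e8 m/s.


lambda = c / f = 3.0000e+08 / 2.8477e+09 = 0.1053482 m
R1 = sqrt(0.1053482 * 3851.2 * 7877.0 / (3851.2 + 7877.0)) = 16.51 m

16.51 m


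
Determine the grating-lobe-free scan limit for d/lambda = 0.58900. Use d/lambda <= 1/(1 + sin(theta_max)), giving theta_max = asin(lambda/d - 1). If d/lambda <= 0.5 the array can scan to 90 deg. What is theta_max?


lambda/d - 1 = 1/0.58900 - 1 = 0.6977929
theta_max = asin(0.6977929) = 44.25 deg

44.25 deg


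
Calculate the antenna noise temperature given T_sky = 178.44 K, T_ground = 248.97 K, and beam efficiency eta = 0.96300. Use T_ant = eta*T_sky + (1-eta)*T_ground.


T_ant = 0.96300 * 178.44 + (1 - 0.96300) * 248.97 = 181.0 K

181.0 K


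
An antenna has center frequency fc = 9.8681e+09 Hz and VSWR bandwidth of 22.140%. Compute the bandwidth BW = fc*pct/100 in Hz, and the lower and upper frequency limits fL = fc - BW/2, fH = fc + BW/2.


BW = 9.8681e+09 * 22.140/100 = 2.184797e+09 Hz
fL = 9.8681e+09 - 2.184797e+09/2 = 8.776e+09 Hz
fH = 9.8681e+09 + 2.184797e+09/2 = 1.096e+10 Hz

BW=2.185e+09 Hz, fL=8.776e+09 Hz, fH=1.096e+10 Hz


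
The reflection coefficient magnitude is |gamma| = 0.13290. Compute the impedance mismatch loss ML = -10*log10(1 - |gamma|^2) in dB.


ML = -10 * log10(1 - 0.13290^2) = -10 * log10(0.98233759) = 0.07739 dB

0.07739 dB


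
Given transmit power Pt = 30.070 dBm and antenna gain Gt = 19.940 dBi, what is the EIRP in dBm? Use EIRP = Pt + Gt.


EIRP = Pt + Gt = 30.070 + 19.940 = 50.01 dBm

50.01 dBm


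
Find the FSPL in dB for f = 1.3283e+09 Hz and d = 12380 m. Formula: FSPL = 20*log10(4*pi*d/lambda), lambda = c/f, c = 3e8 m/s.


lambda = c / f = 3.0000e+08 / 1.3283e+09 = 0.2258526 m
FSPL = 20 * log10(4*pi*12380/0.2258526) = 116.8 dB

116.8 dB


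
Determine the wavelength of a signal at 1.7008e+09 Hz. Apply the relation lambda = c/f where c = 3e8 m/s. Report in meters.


lambda = c / f = 3.0000e+08 / 1.7008e+09 = 0.1764 m

0.1764 m


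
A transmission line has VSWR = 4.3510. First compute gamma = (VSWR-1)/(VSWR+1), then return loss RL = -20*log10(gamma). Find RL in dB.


gamma = (4.3510 - 1) / (4.3510 + 1) = 0.6262381
RL = -20 * log10(0.6262381) = 4.065 dB

4.065 dB


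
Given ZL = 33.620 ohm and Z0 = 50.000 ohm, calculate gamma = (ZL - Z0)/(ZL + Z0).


gamma = (33.620 - 50.000) / (33.620 + 50.000) = -0.1959

-0.1959


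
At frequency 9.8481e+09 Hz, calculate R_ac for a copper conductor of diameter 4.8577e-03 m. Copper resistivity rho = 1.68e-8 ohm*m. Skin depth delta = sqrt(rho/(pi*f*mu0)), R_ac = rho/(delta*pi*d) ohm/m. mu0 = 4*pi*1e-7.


delta = sqrt(1.68e-8 / (pi * 9.8481e+09 * 4*pi*1e-7)) = 6.573528e-07 m
R_ac = 1.68e-8 / (6.573528e-07 * pi * 4.8577e-03) = 1.675 ohm/m

1.675 ohm/m


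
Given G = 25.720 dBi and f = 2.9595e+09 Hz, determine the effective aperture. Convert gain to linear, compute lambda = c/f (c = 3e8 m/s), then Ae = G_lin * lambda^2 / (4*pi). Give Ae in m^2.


lambda = c / f = 3.0000e+08 / 2.9595e+09 = 0.1013685 m
G_linear = 10^(25.720/10) = 373.2502
Ae = G_linear * lambda^2 / (4*pi) = 373.2502 * 0.1013685^2 / (4*pi) = 0.3052 m^2

0.3052 m^2


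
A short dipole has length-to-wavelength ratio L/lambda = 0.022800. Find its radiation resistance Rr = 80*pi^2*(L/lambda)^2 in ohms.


Rr = 80 * pi^2 * (0.022800)^2 = 80 * 9.869604 * 5.198400e-04 = 0.4104 ohm

0.4104 ohm


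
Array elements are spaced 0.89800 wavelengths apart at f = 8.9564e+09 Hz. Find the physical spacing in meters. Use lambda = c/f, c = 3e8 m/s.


lambda = c / f = 3.0000e+08 / 8.9564e+09 = 0.03349560 m
d = 0.89800 * 0.03349560 = 0.03008 m

0.03008 m


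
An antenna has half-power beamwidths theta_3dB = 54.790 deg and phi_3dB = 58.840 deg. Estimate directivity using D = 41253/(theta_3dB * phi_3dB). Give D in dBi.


D_linear = 41253 / (54.790 * 58.840) = 12.79622
D_dBi = 10 * log10(12.79622) = 11.07 dBi

11.07 dBi


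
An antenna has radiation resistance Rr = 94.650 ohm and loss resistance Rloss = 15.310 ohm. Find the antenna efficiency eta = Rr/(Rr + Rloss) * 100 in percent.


eta = 94.650 / (94.650 + 15.310) * 100 = 86.08%

86.08%


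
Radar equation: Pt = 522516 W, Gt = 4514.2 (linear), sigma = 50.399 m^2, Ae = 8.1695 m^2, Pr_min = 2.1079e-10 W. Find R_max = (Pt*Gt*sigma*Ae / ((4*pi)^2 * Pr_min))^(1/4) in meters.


R^4 = 522516*4514.2*50.399*8.1695 / ((4*pi)^2 * 2.1079e-10) = 2.917615e+19
R_max = 2.917615e+19^0.25 = 73495 m

73495 m


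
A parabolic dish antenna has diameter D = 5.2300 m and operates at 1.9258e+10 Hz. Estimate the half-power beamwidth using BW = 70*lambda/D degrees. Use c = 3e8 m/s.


lambda = c / f = 3.0000e+08 / 1.9258e+10 = 0.01557794 m
BW = 70 * 0.01557794 / 5.2300 = 0.2085 deg

0.2085 deg


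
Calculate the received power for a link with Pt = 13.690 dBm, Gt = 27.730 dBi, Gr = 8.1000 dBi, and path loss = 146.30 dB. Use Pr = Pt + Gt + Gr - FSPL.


Pr = 13.690 + 27.730 + 8.1000 - 146.30 = -96.78 dBm

-96.78 dBm


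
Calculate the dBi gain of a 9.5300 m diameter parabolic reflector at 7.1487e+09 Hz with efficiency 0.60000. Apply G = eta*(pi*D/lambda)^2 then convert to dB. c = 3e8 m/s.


lambda = c / f = 3.0000e+08 / 7.1487e+09 = 0.04196567 m
G_linear = 0.60000 * (pi * 9.5300 / 0.04196567)^2 = 305385.5
G_dBi = 10 * log10(305385.5) = 54.85 dBi

54.85 dBi


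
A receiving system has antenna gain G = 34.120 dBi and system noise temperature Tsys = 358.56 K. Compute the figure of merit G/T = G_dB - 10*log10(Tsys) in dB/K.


G/T = 34.120 - 10*log10(358.56) = 34.120 - 25.54562 = 8.574 dB/K

8.574 dB/K


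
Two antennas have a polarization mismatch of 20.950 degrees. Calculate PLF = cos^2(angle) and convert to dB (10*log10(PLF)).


PLF_linear = cos^2(20.950 deg) = 0.8721558
PLF_dB = 10 * log10(0.8721558) = -0.5941 dB

-0.5941 dB


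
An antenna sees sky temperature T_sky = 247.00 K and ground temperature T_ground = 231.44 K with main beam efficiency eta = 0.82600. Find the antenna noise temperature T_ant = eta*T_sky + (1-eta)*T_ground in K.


T_ant = 0.82600 * 247.00 + (1 - 0.82600) * 231.44 = 244.3 K

244.3 K


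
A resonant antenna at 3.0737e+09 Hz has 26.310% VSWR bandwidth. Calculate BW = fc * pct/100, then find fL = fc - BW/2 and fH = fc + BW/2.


BW = 3.0737e+09 * 26.310/100 = 8.086905e+08 Hz
fL = 3.0737e+09 - 8.086905e+08/2 = 2.669e+09 Hz
fH = 3.0737e+09 + 8.086905e+08/2 = 3.478e+09 Hz

BW=8.087e+08 Hz, fL=2.669e+09 Hz, fH=3.478e+09 Hz


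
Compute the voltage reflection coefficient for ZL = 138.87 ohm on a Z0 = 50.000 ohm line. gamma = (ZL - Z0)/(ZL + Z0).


gamma = (138.87 - 50.000) / (138.87 + 50.000) = 0.4705

0.4705


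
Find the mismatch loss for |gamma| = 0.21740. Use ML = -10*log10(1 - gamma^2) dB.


ML = -10 * log10(1 - 0.21740^2) = -10 * log10(0.95273724) = 0.2103 dB

0.2103 dB


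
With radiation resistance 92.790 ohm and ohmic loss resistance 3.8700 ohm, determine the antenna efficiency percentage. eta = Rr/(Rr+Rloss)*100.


eta = 92.790 / (92.790 + 3.8700) * 100 = 96.00%

96.00%


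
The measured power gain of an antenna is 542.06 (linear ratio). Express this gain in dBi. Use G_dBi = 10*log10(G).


G_dBi = 10 * log10(542.06) = 27.34 dBi

27.34 dBi


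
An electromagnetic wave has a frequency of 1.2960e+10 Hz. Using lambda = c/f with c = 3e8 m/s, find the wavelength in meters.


lambda = c / f = 3.0000e+08 / 1.2960e+10 = 0.02315 m

0.02315 m


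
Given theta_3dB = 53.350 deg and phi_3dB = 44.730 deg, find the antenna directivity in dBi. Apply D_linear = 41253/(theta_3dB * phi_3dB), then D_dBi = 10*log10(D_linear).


D_linear = 41253 / (53.350 * 44.730) = 17.28710
D_dBi = 10 * log10(17.28710) = 12.38 dBi

12.38 dBi


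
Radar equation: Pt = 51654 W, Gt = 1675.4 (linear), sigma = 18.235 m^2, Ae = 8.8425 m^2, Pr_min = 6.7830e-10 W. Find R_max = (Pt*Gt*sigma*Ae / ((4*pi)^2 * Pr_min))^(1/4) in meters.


R^4 = 51654*1675.4*18.235*8.8425 / ((4*pi)^2 * 6.7830e-10) = 1.302752e+17
R_max = 1.302752e+17^0.25 = 18998 m

18998 m


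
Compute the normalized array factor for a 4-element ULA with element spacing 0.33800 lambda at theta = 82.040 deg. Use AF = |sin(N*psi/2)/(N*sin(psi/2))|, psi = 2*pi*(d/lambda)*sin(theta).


psi = 2*pi*0.33800*sin(82.040 deg) = 2.103255 rad
AF = |sin(4*2.103255/2) / (4*sin(2.103255/2))| = 0.2519

0.2519


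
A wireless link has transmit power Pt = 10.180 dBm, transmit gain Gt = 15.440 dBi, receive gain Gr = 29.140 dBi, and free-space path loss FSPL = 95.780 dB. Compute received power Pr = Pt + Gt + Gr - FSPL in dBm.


Pr = 10.180 + 15.440 + 29.140 - 95.780 = -41.02 dBm

-41.02 dBm


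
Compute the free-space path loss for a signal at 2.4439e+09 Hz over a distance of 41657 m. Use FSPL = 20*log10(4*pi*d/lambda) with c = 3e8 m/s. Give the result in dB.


lambda = c / f = 3.0000e+08 / 2.4439e+09 = 0.1227546 m
FSPL = 20 * log10(4*pi*41657/0.1227546) = 132.6 dB

132.6 dB


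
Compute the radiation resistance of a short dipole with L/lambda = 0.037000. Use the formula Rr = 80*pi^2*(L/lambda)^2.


Rr = 80 * pi^2 * (0.037000)^2 = 80 * 9.869604 * 1.369000e-03 = 1.081 ohm

1.081 ohm


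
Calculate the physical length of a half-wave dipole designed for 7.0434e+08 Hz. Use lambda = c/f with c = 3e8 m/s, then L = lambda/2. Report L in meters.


lambda = c / f = 3.0000e+08 / 7.0434e+08 = 0.4259307 m
L = lambda / 2 = 0.4259307 / 2 = 0.2130 m

0.2130 m


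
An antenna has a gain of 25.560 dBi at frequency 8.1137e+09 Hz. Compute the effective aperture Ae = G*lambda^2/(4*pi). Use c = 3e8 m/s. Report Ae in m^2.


lambda = c / f = 3.0000e+08 / 8.1137e+09 = 0.03697450 m
G_linear = 10^(25.560/10) = 359.7493
Ae = G_linear * lambda^2 / (4*pi) = 359.7493 * 0.03697450^2 / (4*pi) = 0.03914 m^2

0.03914 m^2


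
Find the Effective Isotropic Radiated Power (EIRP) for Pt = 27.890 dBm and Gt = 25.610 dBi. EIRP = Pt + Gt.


EIRP = Pt + Gt = 27.890 + 25.610 = 53.50 dBm

53.50 dBm


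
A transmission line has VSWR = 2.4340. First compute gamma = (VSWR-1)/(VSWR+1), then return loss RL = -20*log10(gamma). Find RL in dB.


gamma = (2.4340 - 1) / (2.4340 + 1) = 0.4175888
RL = -20 * log10(0.4175888) = 7.585 dB

7.585 dB


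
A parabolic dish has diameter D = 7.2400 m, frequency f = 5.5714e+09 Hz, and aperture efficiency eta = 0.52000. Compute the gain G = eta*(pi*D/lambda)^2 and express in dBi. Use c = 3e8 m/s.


lambda = c / f = 3.0000e+08 / 5.5714e+09 = 0.05384643 m
G_linear = 0.52000 * (pi * 7.2400 / 0.05384643)^2 = 92782.57
G_dBi = 10 * log10(92782.57) = 49.67 dBi

49.67 dBi


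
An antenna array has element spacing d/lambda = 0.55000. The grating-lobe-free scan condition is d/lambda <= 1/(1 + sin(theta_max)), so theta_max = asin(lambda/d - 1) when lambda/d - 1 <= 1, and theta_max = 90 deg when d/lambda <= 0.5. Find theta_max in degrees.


lambda/d - 1 = 1/0.55000 - 1 = 0.8181818
theta_max = asin(0.8181818) = 54.90 deg

54.90 deg


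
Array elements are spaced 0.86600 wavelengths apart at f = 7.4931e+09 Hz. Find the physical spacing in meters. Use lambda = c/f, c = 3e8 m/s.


lambda = c / f = 3.0000e+08 / 7.4931e+09 = 0.04003683 m
d = 0.86600 * 0.04003683 = 0.03467 m

0.03467 m


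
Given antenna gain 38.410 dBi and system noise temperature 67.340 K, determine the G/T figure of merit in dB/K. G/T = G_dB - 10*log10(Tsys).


G/T = 38.410 - 10*log10(67.340) = 38.410 - 18.28273 = 20.13 dB/K

20.13 dB/K


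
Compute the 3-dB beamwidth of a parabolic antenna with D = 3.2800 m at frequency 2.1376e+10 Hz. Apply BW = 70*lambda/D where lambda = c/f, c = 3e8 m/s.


lambda = c / f = 3.0000e+08 / 2.1376e+10 = 0.01403443 m
BW = 70 * 0.01403443 / 3.2800 = 0.2995 deg

0.2995 deg


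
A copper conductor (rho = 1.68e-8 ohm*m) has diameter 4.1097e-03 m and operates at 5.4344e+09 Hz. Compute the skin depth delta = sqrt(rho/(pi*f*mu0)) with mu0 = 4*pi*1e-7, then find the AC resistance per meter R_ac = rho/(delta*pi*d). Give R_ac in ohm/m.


delta = sqrt(1.68e-8 / (pi * 5.4344e+09 * 4*pi*1e-7)) = 8.849097e-07 m
R_ac = 1.68e-8 / (8.849097e-07 * pi * 4.1097e-03) = 1.470 ohm/m

1.470 ohm/m


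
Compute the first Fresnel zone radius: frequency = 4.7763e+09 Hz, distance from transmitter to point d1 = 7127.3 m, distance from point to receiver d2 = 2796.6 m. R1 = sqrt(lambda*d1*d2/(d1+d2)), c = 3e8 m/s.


lambda = c / f = 3.0000e+08 / 4.7763e+09 = 0.06281012 m
R1 = sqrt(0.06281012 * 7127.3 * 2796.6 / (7127.3 + 2796.6)) = 11.23 m

11.23 m


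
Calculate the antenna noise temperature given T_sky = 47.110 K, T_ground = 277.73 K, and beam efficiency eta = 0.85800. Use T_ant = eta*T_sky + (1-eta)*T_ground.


T_ant = 0.85800 * 47.110 + (1 - 0.85800) * 277.73 = 79.86 K

79.86 K


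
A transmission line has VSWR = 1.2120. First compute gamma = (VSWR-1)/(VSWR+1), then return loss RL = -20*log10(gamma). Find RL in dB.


gamma = (1.2120 - 1) / (1.2120 + 1) = 0.09584087
RL = -20 * log10(0.09584087) = 20.37 dB

20.37 dB


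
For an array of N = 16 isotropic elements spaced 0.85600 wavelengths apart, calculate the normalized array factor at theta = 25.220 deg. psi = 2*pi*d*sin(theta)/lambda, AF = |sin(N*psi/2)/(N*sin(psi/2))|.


psi = 2*pi*0.85600*sin(25.220 deg) = 2.291713 rad
AF = |sin(16*2.291713/2) / (16*sin(2.291713/2))| = 0.03384

0.03384


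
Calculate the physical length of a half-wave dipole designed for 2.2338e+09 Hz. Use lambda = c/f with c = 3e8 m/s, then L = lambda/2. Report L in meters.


lambda = c / f = 3.0000e+08 / 2.2338e+09 = 0.1343003 m
L = lambda / 2 = 0.1343003 / 2 = 0.06715 m

0.06715 m


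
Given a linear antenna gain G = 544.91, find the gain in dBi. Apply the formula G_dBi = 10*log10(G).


G_dBi = 10 * log10(544.91) = 27.36 dBi

27.36 dBi


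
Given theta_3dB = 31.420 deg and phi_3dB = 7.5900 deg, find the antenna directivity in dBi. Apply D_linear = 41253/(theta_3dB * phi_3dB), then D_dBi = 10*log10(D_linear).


D_linear = 41253 / (31.420 * 7.5900) = 172.9847
D_dBi = 10 * log10(172.9847) = 22.38 dBi

22.38 dBi


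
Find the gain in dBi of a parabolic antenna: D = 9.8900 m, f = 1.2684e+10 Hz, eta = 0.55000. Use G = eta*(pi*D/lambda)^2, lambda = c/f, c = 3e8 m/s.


lambda = c / f = 3.0000e+08 / 1.2684e+10 = 0.02365184 m
G_linear = 0.55000 * (pi * 9.8900 / 0.02365184)^2 = 949128.8
G_dBi = 10 * log10(949128.8) = 59.77 dBi

59.77 dBi


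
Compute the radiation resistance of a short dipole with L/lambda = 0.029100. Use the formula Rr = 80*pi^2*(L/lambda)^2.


Rr = 80 * pi^2 * (0.029100)^2 = 80 * 9.869604 * 8.468100e-04 = 0.6686 ohm

0.6686 ohm


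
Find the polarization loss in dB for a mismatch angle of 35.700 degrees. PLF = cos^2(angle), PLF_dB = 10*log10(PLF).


PLF_linear = cos^2(35.700 deg) = 0.6594797
PLF_dB = 10 * log10(0.6594797) = -1.808 dB

-1.808 dB


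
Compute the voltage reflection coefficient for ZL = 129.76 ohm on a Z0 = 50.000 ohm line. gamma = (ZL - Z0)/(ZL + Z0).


gamma = (129.76 - 50.000) / (129.76 + 50.000) = 0.4437

0.4437


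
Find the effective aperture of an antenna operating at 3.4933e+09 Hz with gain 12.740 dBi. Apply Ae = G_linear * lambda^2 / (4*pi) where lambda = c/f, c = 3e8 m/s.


lambda = c / f = 3.0000e+08 / 3.4933e+09 = 0.08587868 m
G_linear = 10^(12.740/10) = 18.79317
Ae = G_linear * lambda^2 / (4*pi) = 18.79317 * 0.08587868^2 / (4*pi) = 0.01103 m^2

0.01103 m^2


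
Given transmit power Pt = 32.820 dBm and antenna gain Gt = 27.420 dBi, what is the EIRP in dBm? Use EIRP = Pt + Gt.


EIRP = Pt + Gt = 32.820 + 27.420 = 60.24 dBm

60.24 dBm


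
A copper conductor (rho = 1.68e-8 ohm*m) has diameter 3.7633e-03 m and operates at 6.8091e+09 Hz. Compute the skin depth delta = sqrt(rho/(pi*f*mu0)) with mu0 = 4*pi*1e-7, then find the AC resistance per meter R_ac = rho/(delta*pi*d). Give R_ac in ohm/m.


delta = sqrt(1.68e-8 / (pi * 6.8091e+09 * 4*pi*1e-7)) = 7.905510e-07 m
R_ac = 1.68e-8 / (7.905510e-07 * pi * 3.7633e-03) = 1.797 ohm/m

1.797 ohm/m


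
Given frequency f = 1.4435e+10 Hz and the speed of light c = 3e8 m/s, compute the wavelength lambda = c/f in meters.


lambda = c / f = 3.0000e+08 / 1.4435e+10 = 0.02078 m

0.02078 m


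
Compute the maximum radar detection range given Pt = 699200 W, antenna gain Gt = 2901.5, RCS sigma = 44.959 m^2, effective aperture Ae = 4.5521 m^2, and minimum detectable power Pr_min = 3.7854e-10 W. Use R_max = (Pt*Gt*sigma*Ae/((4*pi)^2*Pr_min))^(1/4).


R^4 = 699200*2901.5*44.959*4.5521 / ((4*pi)^2 * 3.7854e-10) = 6.945778e+18
R_max = 6.945778e+18^0.25 = 51337 m

51337 m


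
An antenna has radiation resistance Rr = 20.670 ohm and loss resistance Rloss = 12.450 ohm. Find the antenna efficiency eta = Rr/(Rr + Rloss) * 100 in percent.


eta = 20.670 / (20.670 + 12.450) * 100 = 62.41%

62.41%


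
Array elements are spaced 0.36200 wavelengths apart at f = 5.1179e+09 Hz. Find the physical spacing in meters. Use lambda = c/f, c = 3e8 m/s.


lambda = c / f = 3.0000e+08 / 5.1179e+09 = 0.05861779 m
d = 0.36200 * 0.05861779 = 0.02122 m

0.02122 m


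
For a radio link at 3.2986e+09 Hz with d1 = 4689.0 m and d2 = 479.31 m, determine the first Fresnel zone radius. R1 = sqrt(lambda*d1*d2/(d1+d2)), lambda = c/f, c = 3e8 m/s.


lambda = c / f = 3.0000e+08 / 3.2986e+09 = 0.09094767 m
R1 = sqrt(0.09094767 * 4689.0 * 479.31 / (4689.0 + 479.31)) = 6.289 m

6.289 m


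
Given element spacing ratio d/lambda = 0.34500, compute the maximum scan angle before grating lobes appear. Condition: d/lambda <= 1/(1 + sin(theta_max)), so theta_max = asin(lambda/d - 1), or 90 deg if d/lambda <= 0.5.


lambda/d - 1 = 1/0.34500 - 1 = 1.898551 >= 1
d/lambda <= 0.5, so the array can scan to endfire without grating lobes: theta_max = 90 deg

90 deg


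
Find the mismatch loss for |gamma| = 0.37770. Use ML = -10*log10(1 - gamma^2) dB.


ML = -10 * log10(1 - 0.37770^2) = -10 * log10(0.85734271) = 0.6685 dB

0.6685 dB


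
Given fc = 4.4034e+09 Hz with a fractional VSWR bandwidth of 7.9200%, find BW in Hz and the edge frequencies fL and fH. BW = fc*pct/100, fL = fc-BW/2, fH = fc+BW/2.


BW = 4.4034e+09 * 7.9200/100 = 3.487493e+08 Hz
fL = 4.4034e+09 - 3.487493e+08/2 = 4.229e+09 Hz
fH = 4.4034e+09 + 3.487493e+08/2 = 4.578e+09 Hz

BW=3.487e+08 Hz, fL=4.229e+09 Hz, fH=4.578e+09 Hz
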